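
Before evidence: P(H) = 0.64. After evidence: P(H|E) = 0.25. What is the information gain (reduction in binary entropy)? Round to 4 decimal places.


Prior entropy = 0.9427
Posterior entropy = 0.8113
Information gain = 0.9427 - 0.8113 = 0.1314

0.1314


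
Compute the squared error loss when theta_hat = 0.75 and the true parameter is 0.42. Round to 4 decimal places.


L = (theta_hat - theta_true)^2
= (0.75 - 0.42)^2
= 0.33^2 = 0.1089

0.1089


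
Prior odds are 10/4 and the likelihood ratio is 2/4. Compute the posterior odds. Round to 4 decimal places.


Posterior odds = prior odds * likelihood ratio
= (10/4) * (2/4)
= 20 / 16
= 1.25

1.25


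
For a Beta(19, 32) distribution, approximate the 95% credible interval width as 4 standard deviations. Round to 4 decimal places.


Variance of Beta(a,b) = ab / ((a+b)^2 * (a+b+1))
= 19*32 / ((51)^2 * 52)
= 0.0045
SD = sqrt(0.0045) = 0.067
Width = 4 * SD = 0.2682

0.2682


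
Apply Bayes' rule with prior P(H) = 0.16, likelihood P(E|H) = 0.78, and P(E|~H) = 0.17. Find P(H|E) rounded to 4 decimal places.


Step 1: Compute marginal P(E) = P(E|H)P(H) + P(E|~H)P(~H)
= 0.78*0.16 + 0.17*0.84 = 0.2676
Step 2: P(H|E) = P(E|H)P(H)/P(E) = 0.1248/0.2676
= 0.4664

0.4664


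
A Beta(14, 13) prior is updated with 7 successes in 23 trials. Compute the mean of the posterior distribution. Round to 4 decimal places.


After update: Beta(21, 29)
Mean = 21 / (21 + 29) = 21 / 50
= 0.42

0.42


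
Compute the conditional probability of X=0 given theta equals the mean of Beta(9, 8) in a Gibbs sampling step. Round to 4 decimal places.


Mean of Beta(9, 8) = 0.5294
P(X=0 | theta=0.5294) = 0.4706

0.4706


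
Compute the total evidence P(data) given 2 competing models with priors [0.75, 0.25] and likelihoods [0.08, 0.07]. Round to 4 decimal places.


Marginal likelihood = sum P(model_i) * P(data|model_i)
Model 1: 0.75 * 0.08 = 0.06
Model 2: 0.25 * 0.07 = 0.0175
Total = 0.0775

0.0775


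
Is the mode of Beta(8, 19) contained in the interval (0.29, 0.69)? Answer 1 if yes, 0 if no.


Mode = (a-1)/(a+b-2) = 7/25 = 0.28
Interval: (0.29, 0.69)
Contains mode? 0

0


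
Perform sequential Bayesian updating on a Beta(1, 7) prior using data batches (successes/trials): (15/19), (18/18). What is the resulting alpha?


Accumulate successes: 33
Posterior alpha = prior alpha + sum of successes
= 1 + 33 = 34

34


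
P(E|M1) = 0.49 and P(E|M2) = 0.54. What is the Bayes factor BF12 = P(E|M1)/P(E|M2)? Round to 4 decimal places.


Bayes factor BF12 = P(E|M1) / P(E|M2)
= 0.49 / 0.54
= 0.9074

0.9074


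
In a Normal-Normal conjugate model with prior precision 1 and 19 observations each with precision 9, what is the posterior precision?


Posterior precision = prior precision + n * observation precision
= 1 + 19 * 9
= 1 + 171 = 172

172


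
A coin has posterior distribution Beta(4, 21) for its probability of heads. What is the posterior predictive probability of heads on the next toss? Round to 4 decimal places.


Posterior predictive = E[theta] = alpha/(alpha+beta)
= 4/25
= 0.16

0.16


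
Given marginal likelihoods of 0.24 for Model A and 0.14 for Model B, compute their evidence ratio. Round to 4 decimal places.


Ratio = ML(A) / ML(B) = 0.24/0.14
= 1.7143

1.7143


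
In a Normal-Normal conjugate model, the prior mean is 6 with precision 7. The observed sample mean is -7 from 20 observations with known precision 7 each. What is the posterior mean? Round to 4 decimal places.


Posterior precision = tau0 + n*tau = 7 + 20*7 = 147
Posterior mean = (tau0*mu0 + n*tau*xbar) / posterior_precision
= (7*6 + 20*7*-7) / 147
= -938 / 147 = -6.381

-6.381


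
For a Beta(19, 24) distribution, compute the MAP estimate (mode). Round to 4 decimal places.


MAP = mode = (a-1)/(a+b-2)
= (19-1)/(19+24-2)
= 18/41 = 0.439

0.439


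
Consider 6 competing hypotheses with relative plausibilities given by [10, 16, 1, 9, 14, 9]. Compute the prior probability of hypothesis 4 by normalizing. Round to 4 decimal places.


Sum of weights = 10 + 16 + 1 + 9 + 14 + 9 = 59
Normalized prior for H4 = 9 / 59
= 0.1525

0.1525


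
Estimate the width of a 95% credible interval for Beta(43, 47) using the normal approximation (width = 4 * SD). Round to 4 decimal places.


For Beta(a,b): Var = ab/((a+b)^2(a+b+1))
Var = 0.0027, SD = 0.0524
Approximate 95% CI width = 4 * 0.0524 = 0.2094

0.2094


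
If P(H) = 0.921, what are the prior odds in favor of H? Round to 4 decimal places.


Prior odds = P(H) / (1 - P(H))
= 0.921 / 0.079
= 11.6582

11.6582


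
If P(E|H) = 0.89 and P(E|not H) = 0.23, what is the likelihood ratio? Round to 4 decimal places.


Likelihood ratio = P(E|H) / P(E|not H)
= 0.89 / 0.23
= 3.8696

3.8696


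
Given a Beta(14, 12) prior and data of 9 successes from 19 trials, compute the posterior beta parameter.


Number of failures = 19 - 9 = 10
Posterior beta = 12 + 10 = 22

22


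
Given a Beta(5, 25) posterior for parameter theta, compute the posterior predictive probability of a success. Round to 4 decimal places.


For a Beta-Bernoulli model, the predictive probability is the mean:
P(success) = 5/(5+25) = 5/30 = 0.1667

0.1667


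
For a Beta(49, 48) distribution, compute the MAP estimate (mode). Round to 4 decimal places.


MAP = mode = (a-1)/(a+b-2)
= (49-1)/(49+48-2)
= 48/95 = 0.5053

0.5053


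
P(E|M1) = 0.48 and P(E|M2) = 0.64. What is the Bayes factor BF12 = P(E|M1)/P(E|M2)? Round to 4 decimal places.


Bayes factor BF12 = P(E|M1) / P(E|M2)
= 0.48 / 0.64
= 0.75

0.75


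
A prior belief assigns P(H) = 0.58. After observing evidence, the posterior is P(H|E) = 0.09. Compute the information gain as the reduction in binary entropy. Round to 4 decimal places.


H(prior) = -0.58*log2(0.58) - 0.42*log2(0.42)
= 0.9815
H(post) = -0.09*log2(0.09) - 0.91*log2(0.91)
= 0.4365
IG = 0.9815 - 0.4365 = 0.545

0.545


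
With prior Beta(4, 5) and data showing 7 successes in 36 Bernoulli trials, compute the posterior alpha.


Conjugate update: alpha_posterior = alpha_prior + k
= 4 + 7 = 11

11


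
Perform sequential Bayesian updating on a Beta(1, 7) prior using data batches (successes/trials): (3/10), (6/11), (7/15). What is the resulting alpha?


Accumulate successes: 16
Posterior alpha = prior alpha + sum of successes
= 1 + 16 = 17

17


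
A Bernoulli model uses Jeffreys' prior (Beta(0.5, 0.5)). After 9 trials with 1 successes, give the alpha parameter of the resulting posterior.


Posterior = Beta(prior_alpha + successes, prior_beta + failures)
= Beta(0.5 + 1, 0.5 + 8)
Posterior alpha = 0.5 + k = 0.5 + 1 = 1.5

1.5


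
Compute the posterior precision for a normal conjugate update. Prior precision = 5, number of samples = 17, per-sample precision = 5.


tau_post = tau_0 + n * tau
= 5 + 17 * 5 = 90

90


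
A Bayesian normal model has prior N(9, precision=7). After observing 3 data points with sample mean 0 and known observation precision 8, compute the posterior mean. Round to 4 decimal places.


Posterior mean = (prior_precision * prior_mean + n * data_precision * data_mean) / (prior_precision + n * data_precision)
Numerator = 7*9 + 3*8*0 = 63
Denominator = 7 + 3*8 = 31
Posterior mean = 2.0323

2.0323


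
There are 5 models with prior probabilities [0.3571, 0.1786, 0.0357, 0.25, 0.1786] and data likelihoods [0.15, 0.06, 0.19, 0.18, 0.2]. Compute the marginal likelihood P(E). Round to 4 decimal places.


P(E) = sum over models of P(M_i) * P(E|M_i)
= 0.3571*0.15 + 0.1786*0.06 + 0.0357*0.19 + 0.25*0.18 + 0.1786*0.2
= 0.1518

0.1518


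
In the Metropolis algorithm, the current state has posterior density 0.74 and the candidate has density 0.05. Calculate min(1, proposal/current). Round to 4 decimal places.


Ratio = 0.05/0.74 = 0.0676
Acceptance probability = min(1, 0.0676)
= 0.0676

0.0676


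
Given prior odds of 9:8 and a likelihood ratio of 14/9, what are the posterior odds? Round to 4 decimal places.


Posterior odds = prior odds * LR
Prior odds = 9/8 = 1.125
LR = 14/9 = 1.5556
Posterior odds = 1.125 * 1.5556 = 1.75

1.75


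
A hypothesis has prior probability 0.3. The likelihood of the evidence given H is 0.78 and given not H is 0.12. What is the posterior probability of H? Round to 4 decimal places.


Using Bayes' theorem:
P(E) = 0.3 * 0.78 + 0.7 * 0.12
P(E) = 0.318
P(H|E) = (0.3 * 0.78) / 0.318 = 0.7358

0.7358


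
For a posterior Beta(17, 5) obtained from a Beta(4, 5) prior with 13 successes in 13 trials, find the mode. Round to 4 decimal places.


Mode = (alpha - 1) / (alpha + beta - 2)
= 16 / 20
= 0.8

0.8


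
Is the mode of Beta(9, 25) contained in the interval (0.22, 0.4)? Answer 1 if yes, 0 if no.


Mode = (a-1)/(a+b-2) = 8/32 = 0.25
Interval: (0.22, 0.4)
Contains mode? 1

1


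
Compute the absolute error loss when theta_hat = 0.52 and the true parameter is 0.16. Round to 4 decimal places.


L = |theta_hat - theta_true|
= |0.52 - 0.16| = 0.36

0.36


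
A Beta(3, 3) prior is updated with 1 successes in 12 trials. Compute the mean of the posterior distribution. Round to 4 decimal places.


After update: Beta(4, 14)
Mean = 4 / (4 + 14) = 4 / 18
= 0.2222

0.2222


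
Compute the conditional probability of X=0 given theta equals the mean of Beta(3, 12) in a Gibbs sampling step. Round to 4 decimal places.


Mean of Beta(3, 12) = 0.2
P(X=0 | theta=0.2) = 0.8

0.8


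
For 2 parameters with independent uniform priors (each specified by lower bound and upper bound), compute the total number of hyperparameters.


A uniform prior has 2 hyperparameters per parameter.
Total = 2 * 2 = 4

4


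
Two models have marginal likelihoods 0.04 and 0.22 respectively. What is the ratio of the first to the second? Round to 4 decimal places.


Evidence ratio = 0.04 / 0.22
= 0.1818

0.1818


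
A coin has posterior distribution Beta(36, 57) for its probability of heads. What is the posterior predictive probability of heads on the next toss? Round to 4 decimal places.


Posterior predictive = E[theta] = alpha/(alpha+beta)
= 36/93
= 0.3871

0.3871


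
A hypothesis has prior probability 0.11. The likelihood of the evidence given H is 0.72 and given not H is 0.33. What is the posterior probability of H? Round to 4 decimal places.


Using Bayes' theorem:
P(E) = 0.11 * 0.72 + 0.89 * 0.33
P(E) = 0.3729
P(H|E) = (0.11 * 0.72) / 0.3729 = 0.2124

0.2124


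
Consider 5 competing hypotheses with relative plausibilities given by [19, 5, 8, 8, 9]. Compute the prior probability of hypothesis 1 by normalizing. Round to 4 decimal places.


Sum of weights = 19 + 5 + 8 + 8 + 9 = 49
Normalized prior for H1 = 19 / 49
= 0.3878

0.3878


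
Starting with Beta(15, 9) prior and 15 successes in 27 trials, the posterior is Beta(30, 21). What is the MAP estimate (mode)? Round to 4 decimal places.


The mode of Beta(a, b) when a > 1 and b > 1 is (a-1)/(a+b-2)
= (30 - 1) / (30 + 21 - 2)
= 29 / 49
= 0.5918

0.5918


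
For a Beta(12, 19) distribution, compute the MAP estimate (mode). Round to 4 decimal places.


MAP = mode = (a-1)/(a+b-2)
= (12-1)/(12+19-2)
= 11/29 = 0.3793

0.3793


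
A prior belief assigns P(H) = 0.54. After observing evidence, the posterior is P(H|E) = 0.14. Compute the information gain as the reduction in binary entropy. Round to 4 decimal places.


H(prior) = -0.54*log2(0.54) - 0.46*log2(0.46)
= 0.9954
H(post) = -0.14*log2(0.14) - 0.86*log2(0.86)
= 0.5842
IG = 0.9954 - 0.5842 = 0.4111

0.4111


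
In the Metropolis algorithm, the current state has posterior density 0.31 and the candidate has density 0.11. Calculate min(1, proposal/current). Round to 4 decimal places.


Ratio = 0.11/0.31 = 0.3548
Acceptance probability = min(1, 0.3548)
= 0.3548

0.3548


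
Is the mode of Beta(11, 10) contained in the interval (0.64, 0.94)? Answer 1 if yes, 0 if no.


Mode = (a-1)/(a+b-2) = 10/19 = 0.5263
Interval: (0.64, 0.94)
Contains mode? 0

0


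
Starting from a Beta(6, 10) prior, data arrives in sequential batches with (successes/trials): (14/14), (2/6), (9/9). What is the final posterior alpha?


In sequential Bayesian updating, we sum all successes.
Total successes = 25
Final alpha = 6 + 25 = 31

31


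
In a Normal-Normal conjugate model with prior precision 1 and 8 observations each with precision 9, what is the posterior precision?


Posterior precision = prior precision + n * observation precision
= 1 + 8 * 9
= 1 + 72 = 73

73


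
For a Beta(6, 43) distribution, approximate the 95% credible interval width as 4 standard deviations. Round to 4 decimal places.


Variance of Beta(a,b) = ab / ((a+b)^2 * (a+b+1))
= 6*43 / ((49)^2 * 50)
= 0.0021
SD = sqrt(0.0021) = 0.0464
Width = 4 * SD = 0.1854

0.1854


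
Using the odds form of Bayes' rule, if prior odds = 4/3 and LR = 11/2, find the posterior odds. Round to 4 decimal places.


Bayes' rule in odds form: posterior odds = prior odds * LR
= (4 * 11) / (3 * 2)
= 44/6 = 7.3333

7.3333


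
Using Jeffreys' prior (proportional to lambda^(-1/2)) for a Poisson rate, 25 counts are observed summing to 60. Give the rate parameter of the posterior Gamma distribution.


Conjugate update: Gamma(prior_shape + S, prior_rate + n).
Prior shape = 0.5, prior rate = 0.
Posterior rate = 0 + n = 25

25.0


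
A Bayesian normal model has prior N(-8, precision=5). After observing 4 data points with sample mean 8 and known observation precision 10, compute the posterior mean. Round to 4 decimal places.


Posterior mean = (prior_precision * prior_mean + n * data_precision * data_mean) / (prior_precision + n * data_precision)
Numerator = 5*-8 + 4*10*8 = 280
Denominator = 5 + 4*10 = 45
Posterior mean = 6.2222

6.2222


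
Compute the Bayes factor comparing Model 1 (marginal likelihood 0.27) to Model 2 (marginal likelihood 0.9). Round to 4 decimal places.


BF12 = marginal likelihood of M1 / marginal likelihood of M2
= 0.27/0.9
= 0.3

0.3


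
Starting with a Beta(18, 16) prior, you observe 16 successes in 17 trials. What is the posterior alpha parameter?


For a Beta-Binomial conjugate model:
Posterior alpha = prior alpha + number of successes
= 18 + 16 = 34

34


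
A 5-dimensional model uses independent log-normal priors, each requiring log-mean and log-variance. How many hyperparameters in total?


Per parameter: 2 (log-mean and log-variance).
Total = 5 * 2 = 10

10


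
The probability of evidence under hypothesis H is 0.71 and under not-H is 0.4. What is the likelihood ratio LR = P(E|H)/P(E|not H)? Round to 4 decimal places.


LR = 0.71 / 0.4
= 1.775

1.775


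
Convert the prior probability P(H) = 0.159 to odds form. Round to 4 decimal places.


P(not H) = 1 - 0.159 = 0.841
Odds = 0.159 / 0.841 = 0.1891

0.1891


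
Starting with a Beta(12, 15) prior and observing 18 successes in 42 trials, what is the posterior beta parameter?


Posterior beta = prior beta + failures
Failures = 42 - 18 = 24
beta_post = 15 + 24 = 39

39


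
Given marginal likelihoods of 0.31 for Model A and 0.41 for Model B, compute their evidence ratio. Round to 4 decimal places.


Ratio = ML(A) / ML(B) = 0.31/0.41
= 0.7561

0.7561


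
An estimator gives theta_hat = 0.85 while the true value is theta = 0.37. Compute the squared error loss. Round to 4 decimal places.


The squared error loss is (theta_hat - theta)^2
= (0.85 - 0.37)^2
= (0.48)^2 = 0.2304

0.2304


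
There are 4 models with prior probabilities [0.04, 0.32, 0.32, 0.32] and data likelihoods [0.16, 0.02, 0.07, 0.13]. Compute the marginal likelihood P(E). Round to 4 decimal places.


P(E) = sum over models of P(M_i) * P(E|M_i)
= 0.04*0.16 + 0.32*0.02 + 0.32*0.07 + 0.32*0.13
= 0.0768

0.0768


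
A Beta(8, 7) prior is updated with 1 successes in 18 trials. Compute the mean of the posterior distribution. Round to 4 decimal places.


After update: Beta(9, 24)
Mean = 9 / (9 + 24) = 9 / 33
= 0.2727

0.2727


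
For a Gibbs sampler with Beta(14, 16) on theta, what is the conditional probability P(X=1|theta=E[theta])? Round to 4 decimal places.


E[theta] = 14/(14+16) = 0.4667
P(X=1|theta) = theta = 0.4667

0.4667


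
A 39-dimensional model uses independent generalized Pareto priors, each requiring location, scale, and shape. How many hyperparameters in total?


Per parameter: 3 (location, scale, and shape).
Total = 39 * 3 = 117

117


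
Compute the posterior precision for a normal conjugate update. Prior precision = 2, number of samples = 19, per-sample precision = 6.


tau_post = tau_0 + n * tau
= 2 + 19 * 6 = 116

116


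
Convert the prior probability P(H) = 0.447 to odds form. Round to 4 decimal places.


P(not H) = 1 - 0.447 = 0.553
Odds = 0.447 / 0.553 = 0.8083

0.8083


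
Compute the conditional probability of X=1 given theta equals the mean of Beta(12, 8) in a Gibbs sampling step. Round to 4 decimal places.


Mean of Beta(12, 8) = 0.6
P(X=1 | theta=0.6) = 0.6

0.6


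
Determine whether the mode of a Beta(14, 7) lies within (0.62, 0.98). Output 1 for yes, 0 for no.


First find the mode: (a-1)/(a+b-2) = 0.6842
Is 0.6842 in (0.62, 0.98)? 1

1


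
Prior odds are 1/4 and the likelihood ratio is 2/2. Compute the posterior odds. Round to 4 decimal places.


Posterior odds = prior odds * likelihood ratio
= (1/4) * (2/2)
= 2 / 8
= 0.25

0.25


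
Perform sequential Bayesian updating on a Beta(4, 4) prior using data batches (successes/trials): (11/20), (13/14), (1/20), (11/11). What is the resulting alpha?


Accumulate successes: 36
Posterior alpha = prior alpha + sum of successes
= 4 + 36 = 40

40


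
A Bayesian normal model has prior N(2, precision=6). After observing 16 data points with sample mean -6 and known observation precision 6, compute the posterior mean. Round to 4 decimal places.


Posterior mean = (prior_precision * prior_mean + n * data_precision * data_mean) / (prior_precision + n * data_precision)
Numerator = 6*2 + 16*6*-6 = -564
Denominator = 6 + 16*6 = 102
Posterior mean = -5.5294

-5.5294


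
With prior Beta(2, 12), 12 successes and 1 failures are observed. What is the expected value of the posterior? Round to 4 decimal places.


Posterior = Beta(14, 13)
E[theta] = alpha/(alpha+beta)
= 14/27 = 0.5185

0.5185


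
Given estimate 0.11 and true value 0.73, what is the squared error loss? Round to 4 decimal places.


Squared error = (estimate - true)^2
Difference = -0.62
Loss = -0.62^2 = 0.3844

0.3844


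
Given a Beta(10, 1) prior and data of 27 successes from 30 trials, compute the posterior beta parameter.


Number of failures = 30 - 27 = 3
Posterior beta = 1 + 3 = 4

4


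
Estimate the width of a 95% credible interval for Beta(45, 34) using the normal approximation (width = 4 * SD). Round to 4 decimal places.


For Beta(a,b): Var = ab/((a+b)^2(a+b+1))
Var = 0.0031, SD = 0.0554
Approximate 95% CI width = 4 * 0.0554 = 0.2214

0.2214


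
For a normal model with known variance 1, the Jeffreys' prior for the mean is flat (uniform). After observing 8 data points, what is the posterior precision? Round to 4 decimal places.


Jeffreys' prior for normal mean (known variance) is flat.
Prior precision = 0.
Posterior precision = prior_prec + n/sigma^2 = 0 + 8/1
= 8.0

8.0


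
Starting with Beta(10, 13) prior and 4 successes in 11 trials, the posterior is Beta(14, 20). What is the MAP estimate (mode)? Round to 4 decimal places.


The mode of Beta(a, b) when a > 1 and b > 1 is (a-1)/(a+b-2)
= (14 - 1) / (14 + 20 - 2)
= 13 / 32
= 0.4062

0.4062


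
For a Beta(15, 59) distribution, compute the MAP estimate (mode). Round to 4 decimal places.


MAP = mode = (a-1)/(a+b-2)
= (15-1)/(15+59-2)
= 14/72 = 0.1944

0.1944


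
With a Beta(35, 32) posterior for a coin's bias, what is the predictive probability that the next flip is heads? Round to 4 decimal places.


The predictive probability equals the posterior mean.
P(next = heads) = alpha / (alpha + beta)
= 35 / 67 = 0.5224

0.5224


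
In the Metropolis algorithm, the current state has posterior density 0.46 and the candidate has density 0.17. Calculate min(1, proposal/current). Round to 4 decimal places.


Ratio = 0.17/0.46 = 0.3696
Acceptance probability = min(1, 0.3696)
= 0.3696

0.3696


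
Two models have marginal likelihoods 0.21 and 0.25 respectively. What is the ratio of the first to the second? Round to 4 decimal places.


Evidence ratio = 0.21 / 0.25
= 0.84

0.84


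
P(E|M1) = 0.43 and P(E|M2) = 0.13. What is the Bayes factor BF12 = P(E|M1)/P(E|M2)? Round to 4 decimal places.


Bayes factor BF12 = P(E|M1) / P(E|M2)
= 0.43 / 0.13
= 3.3077

3.3077


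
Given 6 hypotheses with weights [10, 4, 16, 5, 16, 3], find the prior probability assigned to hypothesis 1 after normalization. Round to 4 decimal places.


To normalize, divide each weight by the sum of all weights.
Sum = 54
Prior(H1) = 10/54 = 0.1852

0.1852


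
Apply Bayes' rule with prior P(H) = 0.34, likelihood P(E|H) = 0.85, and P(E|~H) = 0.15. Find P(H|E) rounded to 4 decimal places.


Step 1: Compute marginal P(E) = P(E|H)P(H) + P(E|~H)P(~H)
= 0.85*0.34 + 0.15*0.66 = 0.388
Step 2: P(H|E) = P(E|H)P(H)/P(E) = 0.289/0.388
= 0.7448

0.7448


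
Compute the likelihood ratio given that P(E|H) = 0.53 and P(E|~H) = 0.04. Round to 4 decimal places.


LR = P(E|H) / P(E|~H)
= 0.53 / 0.04 = 13.25

13.25


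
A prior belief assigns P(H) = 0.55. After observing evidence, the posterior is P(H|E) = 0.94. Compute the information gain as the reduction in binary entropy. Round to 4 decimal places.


H(prior) = -0.55*log2(0.55) - 0.45*log2(0.45)
= 0.9928
H(post) = -0.94*log2(0.94) - 0.06*log2(0.06)
= 0.3274
IG = 0.9928 - 0.3274 = 0.6653

0.6653


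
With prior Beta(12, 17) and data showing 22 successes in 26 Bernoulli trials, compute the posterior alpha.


Conjugate update: alpha_posterior = alpha_prior + k
= 12 + 22 = 34

34


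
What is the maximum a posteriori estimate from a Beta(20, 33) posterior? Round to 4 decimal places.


The MAP estimate equals the mode of the distribution.
Mode of Beta(a,b) = (a-1)/(a+b-2)
= 19/51
= 0.3725

0.3725


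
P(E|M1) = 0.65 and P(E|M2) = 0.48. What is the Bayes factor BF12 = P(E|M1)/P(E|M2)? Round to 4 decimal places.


Bayes factor BF12 = P(E|M1) / P(E|M2)
= 0.65 / 0.48
= 1.3542

1.3542


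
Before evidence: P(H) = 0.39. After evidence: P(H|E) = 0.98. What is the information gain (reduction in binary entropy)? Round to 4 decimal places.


Prior entropy = 0.9648
Posterior entropy = 0.1414
Information gain = 0.9648 - 0.1414 = 0.8234

0.8234


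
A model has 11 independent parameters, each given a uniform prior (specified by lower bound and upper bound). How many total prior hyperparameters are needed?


Each uniform prior needs 2 hyperparameters (lower bound and upper bound).
Total = 2 * 11 = 22

22


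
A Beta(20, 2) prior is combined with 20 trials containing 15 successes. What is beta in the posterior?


In conjugate updating:
beta_posterior = beta_prior + (n - k)
= 2 + (20 - 15)
= 2 + 5 = 7

7


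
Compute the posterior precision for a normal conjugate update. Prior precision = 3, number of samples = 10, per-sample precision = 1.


tau_post = tau_0 + n * tau
= 3 + 10 * 1 = 13

13


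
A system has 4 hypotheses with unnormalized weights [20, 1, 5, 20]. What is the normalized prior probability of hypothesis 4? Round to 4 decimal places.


The normalized prior is the weight divided by the total.
Total weight = 46
P(H4) = 20 / 46 = 0.4348

0.4348


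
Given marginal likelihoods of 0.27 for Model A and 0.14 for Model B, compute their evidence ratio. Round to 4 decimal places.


Ratio = ML(A) / ML(B) = 0.27/0.14
= 1.9286

1.9286


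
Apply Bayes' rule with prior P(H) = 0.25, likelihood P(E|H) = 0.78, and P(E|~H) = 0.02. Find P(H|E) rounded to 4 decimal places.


Step 1: Compute marginal P(E) = P(E|H)P(H) + P(E|~H)P(~H)
= 0.78*0.25 + 0.02*0.75 = 0.21
Step 2: P(H|E) = P(E|H)P(H)/P(E) = 0.195/0.21
= 0.9286

0.9286


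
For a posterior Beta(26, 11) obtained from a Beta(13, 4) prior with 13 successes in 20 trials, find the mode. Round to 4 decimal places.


Mode = (alpha - 1) / (alpha + beta - 2)
= 25 / 35
= 0.7143

0.7143


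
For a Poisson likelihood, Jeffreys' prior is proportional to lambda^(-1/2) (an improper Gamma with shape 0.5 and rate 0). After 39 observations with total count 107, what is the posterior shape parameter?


Jeffreys' prior for Poisson is proportional to lambda^(-1/2).
Posterior is Gamma(0.5 + S, 0 + n) = Gamma(0.5 + 107, 39).
Posterior shape = 0.5 + S = 0.5 + 107 = 107.5

107.5


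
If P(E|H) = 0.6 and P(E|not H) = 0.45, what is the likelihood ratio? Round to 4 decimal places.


Likelihood ratio = P(E|H) / P(E|not H)
= 0.6 / 0.45
= 1.3333

1.3333


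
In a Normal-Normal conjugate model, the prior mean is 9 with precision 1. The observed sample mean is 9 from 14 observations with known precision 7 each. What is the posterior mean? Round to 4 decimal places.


Posterior precision = tau0 + n*tau = 1 + 14*7 = 99
Posterior mean = (tau0*mu0 + n*tau*xbar) / posterior_precision
= (1*9 + 14*7*9) / 99
= 891 / 99 = 9.0

9.0


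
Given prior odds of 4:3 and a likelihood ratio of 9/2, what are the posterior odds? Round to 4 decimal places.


Posterior odds = prior odds * LR
Prior odds = 4/3 = 1.3333
LR = 9/2 = 4.5
Posterior odds = 1.3333 * 4.5 = 6.0

6.0


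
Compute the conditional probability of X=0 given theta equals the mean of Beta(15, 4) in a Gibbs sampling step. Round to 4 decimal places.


Mean of Beta(15, 4) = 0.7895
P(X=0 | theta=0.7895) = 0.2105

0.2105


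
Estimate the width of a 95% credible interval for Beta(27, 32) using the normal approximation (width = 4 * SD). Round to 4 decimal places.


For Beta(a,b): Var = ab/((a+b)^2(a+b+1))
Var = 0.0041, SD = 0.0643
Approximate 95% CI width = 4 * 0.0643 = 0.2573

0.2573


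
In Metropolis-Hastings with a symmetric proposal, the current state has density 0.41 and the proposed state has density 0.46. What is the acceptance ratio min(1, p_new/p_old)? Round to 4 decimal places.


Ratio = p_new / p_old = 0.46 / 0.41 = 1.122
Acceptance = min(1, 1.122) = 1.0

1.0


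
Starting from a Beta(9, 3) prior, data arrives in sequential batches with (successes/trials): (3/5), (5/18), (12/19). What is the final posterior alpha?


In sequential Bayesian updating, we sum all successes.
Total successes = 20
Final alpha = 9 + 20 = 29

29


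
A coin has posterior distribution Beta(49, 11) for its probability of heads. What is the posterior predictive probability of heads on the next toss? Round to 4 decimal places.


Posterior predictive = E[theta] = alpha/(alpha+beta)
= 49/60
= 0.8167

0.8167


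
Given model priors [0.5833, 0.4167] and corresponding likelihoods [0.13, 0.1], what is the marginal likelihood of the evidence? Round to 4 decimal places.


P(E) = sum_i P(M_i) P(E|M_i)
= 0.0758 + 0.0417
= 0.1175

0.1175


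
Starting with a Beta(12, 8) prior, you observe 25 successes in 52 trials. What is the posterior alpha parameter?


For a Beta-Binomial conjugate model:
Posterior alpha = prior alpha + number of successes
= 12 + 25 = 37

37


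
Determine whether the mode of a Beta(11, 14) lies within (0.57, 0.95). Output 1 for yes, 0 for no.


First find the mode: (a-1)/(a+b-2) = 0.4348
Is 0.4348 in (0.57, 0.95)? 0

0


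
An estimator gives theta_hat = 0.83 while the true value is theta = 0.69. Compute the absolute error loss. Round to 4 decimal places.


The absolute error loss is |theta_hat - theta|
= |0.83 - 0.69|
= 0.14

0.14


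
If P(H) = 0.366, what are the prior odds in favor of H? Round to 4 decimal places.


Prior odds = P(H) / (1 - P(H))
= 0.366 / 0.634
= 0.5773

0.5773


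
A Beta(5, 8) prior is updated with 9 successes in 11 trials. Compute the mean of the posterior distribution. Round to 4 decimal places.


After update: Beta(14, 10)
Mean = 14 / (14 + 10) = 14 / 24
= 0.5833

0.5833


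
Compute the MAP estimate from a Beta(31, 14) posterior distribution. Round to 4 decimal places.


MAP = mode of Beta distribution
= (alpha - 1)/(alpha + beta - 2)
= (31-1)/(31+14-2)
= 30/43 = 0.6977

0.6977


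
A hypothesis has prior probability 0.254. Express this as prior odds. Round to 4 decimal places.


Odds = P(H) / P(not H) = 0.254 / 0.746
= 0.3405

0.3405


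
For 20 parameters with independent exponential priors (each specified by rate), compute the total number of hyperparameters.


A exponential prior has 1 hyperparameter per parameter.
Total = 20 * 1 = 20

20


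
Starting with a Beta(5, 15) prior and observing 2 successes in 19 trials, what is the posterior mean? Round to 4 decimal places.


Posterior parameters: alpha = 5 + 2 = 7
beta = 15 + 17 = 32
Posterior mean = alpha / (alpha + beta) = 7 / 39
= 0.1795

0.1795


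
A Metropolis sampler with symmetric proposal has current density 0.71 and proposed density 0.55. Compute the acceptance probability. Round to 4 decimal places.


For symmetric proposals, acceptance = min(1, pi(x*)/pi(x))
= min(1, 0.55/0.71)
= min(1, 0.7746) = 0.7746

0.7746


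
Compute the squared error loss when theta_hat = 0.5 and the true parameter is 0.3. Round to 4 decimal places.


L = (theta_hat - theta_true)^2
= (0.5 - 0.3)^2
= 0.2^2 = 0.04

0.04


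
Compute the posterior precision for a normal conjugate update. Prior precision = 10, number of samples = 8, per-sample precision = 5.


tau_post = tau_0 + n * tau
= 10 + 8 * 5 = 50

50


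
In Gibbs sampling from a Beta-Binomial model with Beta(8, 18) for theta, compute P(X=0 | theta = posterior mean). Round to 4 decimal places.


Posterior mean = alpha/(alpha+beta) = 8/26 = 0.3077
P(X=0|theta=mean) = 1 - theta = 0.6923

0.6923


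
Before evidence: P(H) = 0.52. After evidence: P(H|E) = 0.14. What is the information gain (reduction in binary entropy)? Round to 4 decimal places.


Prior entropy = 0.9988
Posterior entropy = 0.5842
Information gain = 0.9988 - 0.5842 = 0.4146

0.4146


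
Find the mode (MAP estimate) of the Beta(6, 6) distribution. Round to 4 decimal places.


For Beta(a,b) with a,b > 1:
Mode = (a-1)/(a+b-2) = (6-1)/(12-2)
= 5/10 = 0.5

0.5


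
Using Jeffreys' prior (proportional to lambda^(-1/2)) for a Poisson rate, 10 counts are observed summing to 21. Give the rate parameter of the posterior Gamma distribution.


Conjugate update: Gamma(prior_shape + S, prior_rate + n).
Prior shape = 0.5, prior rate = 0.
Posterior rate = 0 + n = 10

10.0


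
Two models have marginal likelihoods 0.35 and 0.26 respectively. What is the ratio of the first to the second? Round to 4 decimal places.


Evidence ratio = 0.35 / 0.26
= 1.3462

1.3462


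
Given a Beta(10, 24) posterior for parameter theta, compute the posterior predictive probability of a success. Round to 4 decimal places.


For a Beta-Bernoulli model, the predictive probability is the mean:
P(success) = 10/(10+24) = 10/34 = 0.2941

0.2941


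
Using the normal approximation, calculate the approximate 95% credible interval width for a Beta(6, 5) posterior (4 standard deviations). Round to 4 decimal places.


Var(Beta) = 6*5/(11^2 * 12) = 0.0207
SD = 0.1437
Width ~ 4*SD = 0.575

0.575


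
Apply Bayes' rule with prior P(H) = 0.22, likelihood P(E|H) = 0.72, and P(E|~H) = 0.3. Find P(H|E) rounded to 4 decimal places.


Step 1: Compute marginal P(E) = P(E|H)P(H) + P(E|~H)P(~H)
= 0.72*0.22 + 0.3*0.78 = 0.3924
Step 2: P(H|E) = P(E|H)P(H)/P(E) = 0.1584/0.3924
= 0.4037

0.4037


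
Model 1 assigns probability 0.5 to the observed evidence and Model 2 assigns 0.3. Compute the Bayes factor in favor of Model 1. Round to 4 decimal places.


BF = P(data|M1) / P(data|M2)
= 0.5 / 0.3 = 1.6667

1.6667


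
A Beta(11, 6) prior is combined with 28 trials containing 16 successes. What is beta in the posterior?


In conjugate updating:
beta_posterior = beta_prior + (n - k)
= 6 + (28 - 16)
= 6 + 12 = 18

18


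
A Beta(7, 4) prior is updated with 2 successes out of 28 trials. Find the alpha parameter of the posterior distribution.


In the Beta-Binomial conjugate update:
alpha_post = alpha_prior + successes
= 7 + 2
= 9

9


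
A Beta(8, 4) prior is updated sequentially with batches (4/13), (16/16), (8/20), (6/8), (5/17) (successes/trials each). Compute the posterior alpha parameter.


Sequential conjugate updating is equivalent to a single batch update.
Total successes across all batches = 39
alpha_posterior = alpha_prior + total_successes = 8 + 39
= 47

47


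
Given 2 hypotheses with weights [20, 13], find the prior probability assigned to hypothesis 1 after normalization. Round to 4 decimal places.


To normalize, divide each weight by the sum of all weights.
Sum = 33
Prior(H1) = 20/33 = 0.6061

0.6061


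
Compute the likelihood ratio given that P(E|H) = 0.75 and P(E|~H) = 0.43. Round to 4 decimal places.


LR = P(E|H) / P(E|~H)
= 0.75 / 0.43 = 1.7442

1.7442


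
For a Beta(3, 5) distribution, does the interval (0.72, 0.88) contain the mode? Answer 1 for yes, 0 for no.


Mode of Beta(a,b) = (a-1)/(a+b-2)
= (3-1)/(3+5-2) = 0.3333
Check: 0.72 <= 0.3333 <= 0.88?
Result: 0

0


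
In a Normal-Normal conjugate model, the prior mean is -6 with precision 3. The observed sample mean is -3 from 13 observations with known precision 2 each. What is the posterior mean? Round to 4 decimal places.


Posterior precision = tau0 + n*tau = 3 + 13*2 = 29
Posterior mean = (tau0*mu0 + n*tau*xbar) / posterior_precision
= (3*-6 + 13*2*-3) / 29
= -96 / 29 = -3.3103

-3.3103


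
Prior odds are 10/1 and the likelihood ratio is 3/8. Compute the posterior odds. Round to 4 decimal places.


Posterior odds = prior odds * likelihood ratio
= (10/1) * (3/8)
= 30 / 8
= 3.75

3.75


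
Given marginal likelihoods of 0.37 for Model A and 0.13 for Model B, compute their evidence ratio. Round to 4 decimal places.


Ratio = ML(A) / ML(B) = 0.37/0.13
= 2.8462

2.8462


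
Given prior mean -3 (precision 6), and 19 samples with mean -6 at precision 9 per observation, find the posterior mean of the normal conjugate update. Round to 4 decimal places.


The posterior mean is a precision-weighted average of prior and data.
Post. prec. = 6 + 171 = 177
Post. mean = (-18 + -1026)/177 = -1044/177 = -5.8983

-5.8983


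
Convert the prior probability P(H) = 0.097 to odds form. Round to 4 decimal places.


P(not H) = 1 - 0.097 = 0.903
Odds = 0.097 / 0.903 = 0.1074

0.1074


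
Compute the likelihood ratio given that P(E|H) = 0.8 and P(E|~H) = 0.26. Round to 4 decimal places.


LR = P(E|H) / P(E|~H)
= 0.8 / 0.26 = 3.0769

3.0769


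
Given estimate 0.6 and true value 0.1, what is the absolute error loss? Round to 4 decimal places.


Absolute error = |estimate - true|
= |0.5| = 0.5

0.5


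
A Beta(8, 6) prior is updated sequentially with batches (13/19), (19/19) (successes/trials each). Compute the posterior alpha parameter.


Sequential conjugate updating is equivalent to a single batch update.
Total successes across all batches = 32
alpha_posterior = alpha_prior + total_successes = 8 + 32
= 40

40


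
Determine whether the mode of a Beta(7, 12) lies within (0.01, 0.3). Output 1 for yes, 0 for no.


First find the mode: (a-1)/(a+b-2) = 0.3529
Is 0.3529 in (0.01, 0.3)? 0

0


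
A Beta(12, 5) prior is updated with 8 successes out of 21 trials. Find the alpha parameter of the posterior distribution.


In the Beta-Binomial conjugate update:
alpha_post = alpha_prior + successes
= 12 + 8
= 20

20


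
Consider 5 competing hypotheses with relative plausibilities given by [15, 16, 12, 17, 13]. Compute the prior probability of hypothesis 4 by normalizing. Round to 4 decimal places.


Sum of weights = 15 + 16 + 12 + 17 + 13 = 73
Normalized prior for H4 = 17 / 73
= 0.2329

0.2329


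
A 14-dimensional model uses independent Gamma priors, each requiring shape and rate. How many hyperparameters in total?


Per parameter: 2 (shape and rate).
Total = 14 * 2 = 28

28


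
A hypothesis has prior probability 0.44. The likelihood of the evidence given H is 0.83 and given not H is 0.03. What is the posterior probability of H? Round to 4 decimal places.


Using Bayes' theorem:
P(E) = 0.44 * 0.83 + 0.56 * 0.03
P(E) = 0.382
P(H|E) = (0.44 * 0.83) / 0.382 = 0.956

0.956


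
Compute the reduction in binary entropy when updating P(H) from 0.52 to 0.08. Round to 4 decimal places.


H_before = -p*log2(p) - (1-p)*log2(1-p) for p=0.52: 0.9988
H_after for p=0.08: 0.4022
Reduction = 0.9988 - 0.4022 = 0.5967

0.5967


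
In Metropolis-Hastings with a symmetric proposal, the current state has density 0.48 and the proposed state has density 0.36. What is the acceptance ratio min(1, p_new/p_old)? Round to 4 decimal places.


Ratio = p_new / p_old = 0.36 / 0.48 = 0.75
Acceptance = min(1, 0.75) = 0.75

0.75


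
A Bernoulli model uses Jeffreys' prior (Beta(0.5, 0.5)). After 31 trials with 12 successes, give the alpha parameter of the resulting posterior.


Posterior = Beta(prior_alpha + successes, prior_beta + failures)
= Beta(0.5 + 12, 0.5 + 19)
Posterior alpha = 0.5 + k = 0.5 + 12 = 12.5

12.5


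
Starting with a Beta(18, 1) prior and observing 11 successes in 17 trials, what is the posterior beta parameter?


Posterior beta = prior beta + failures
Failures = 17 - 11 = 6
beta_post = 1 + 6 = 7

7


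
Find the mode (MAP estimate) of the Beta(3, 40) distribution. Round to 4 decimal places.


For Beta(a,b) with a,b > 1:
Mode = (a-1)/(a+b-2) = (3-1)/(43-2)
= 2/41 = 0.0488

0.0488


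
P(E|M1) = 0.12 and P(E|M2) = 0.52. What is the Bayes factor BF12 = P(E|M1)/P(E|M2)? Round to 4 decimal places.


Bayes factor BF12 = P(E|M1) / P(E|M2)
= 0.12 / 0.52
= 0.2308

0.2308


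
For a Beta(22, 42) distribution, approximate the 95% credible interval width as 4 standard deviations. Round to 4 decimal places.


Variance of Beta(a,b) = ab / ((a+b)^2 * (a+b+1))
= 22*42 / ((64)^2 * 65)
= 0.0035
SD = sqrt(0.0035) = 0.0589
Width = 4 * SD = 0.2356

0.2356


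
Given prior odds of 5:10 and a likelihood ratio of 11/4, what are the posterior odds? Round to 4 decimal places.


Posterior odds = prior odds * LR
Prior odds = 5/10 = 0.5
LR = 11/4 = 2.75
Posterior odds = 0.5 * 2.75 = 1.375

1.375


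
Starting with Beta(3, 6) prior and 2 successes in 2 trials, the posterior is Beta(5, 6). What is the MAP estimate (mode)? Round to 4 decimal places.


The mode of Beta(a, b) when a > 1 and b > 1 is (a-1)/(a+b-2)
= (5 - 1) / (5 + 6 - 2)
= 4 / 9
= 0.4444

0.4444


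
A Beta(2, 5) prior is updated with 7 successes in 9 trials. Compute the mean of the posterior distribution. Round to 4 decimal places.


After update: Beta(9, 7)
Mean = 9 / (9 + 7) = 9 / 16
= 0.5625

0.5625


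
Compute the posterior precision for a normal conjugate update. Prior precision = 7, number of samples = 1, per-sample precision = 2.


tau_post = tau_0 + n * tau
= 7 + 1 * 2 = 9

9


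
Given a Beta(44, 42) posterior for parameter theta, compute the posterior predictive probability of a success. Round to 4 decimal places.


For a Beta-Bernoulli model, the predictive probability is the mean:
P(success) = 44/(44+42) = 44/86 = 0.5116

0.5116


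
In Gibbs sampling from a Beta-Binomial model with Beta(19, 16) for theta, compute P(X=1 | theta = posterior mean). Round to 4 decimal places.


Posterior mean = alpha/(alpha+beta) = 19/35 = 0.5429
P(X=1|theta=mean) = theta = 0.5429

0.5429


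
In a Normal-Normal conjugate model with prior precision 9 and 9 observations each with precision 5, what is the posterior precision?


Posterior precision = prior precision + n * observation precision
= 9 + 9 * 5
= 9 + 45 = 54

54
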